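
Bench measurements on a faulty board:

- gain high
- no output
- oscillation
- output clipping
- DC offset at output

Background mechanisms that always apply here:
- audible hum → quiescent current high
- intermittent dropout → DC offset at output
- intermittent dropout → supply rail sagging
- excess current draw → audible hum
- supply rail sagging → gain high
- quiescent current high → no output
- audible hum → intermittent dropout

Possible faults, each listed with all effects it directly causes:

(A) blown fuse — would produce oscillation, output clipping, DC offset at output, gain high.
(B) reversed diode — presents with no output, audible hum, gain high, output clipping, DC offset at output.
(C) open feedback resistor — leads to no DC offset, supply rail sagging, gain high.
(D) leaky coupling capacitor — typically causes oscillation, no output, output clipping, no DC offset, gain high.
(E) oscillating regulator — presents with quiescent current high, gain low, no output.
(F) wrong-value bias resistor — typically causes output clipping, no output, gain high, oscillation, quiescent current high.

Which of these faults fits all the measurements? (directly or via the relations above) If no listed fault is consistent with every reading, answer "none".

Per-candidate check:
(A) blown fuse — does not account for no output
(B) reversed diode — does not account for oscillation
(C) open feedback resistor — fails on no output, oscillation, output clipping, DC offset at output (predicts no DC offset, not DC offset at output)
(D) leaky coupling capacitor — fails on DC offset at output (predicts no DC offset, not DC offset at output)
(E) oscillating regulator — gain high NO; no output yes; oscillation NO; output clipping NO; DC offset at output NO
(F) wrong-value bias resistor — does not account for DC offset at output
Every candidate fails on at least one observation.

none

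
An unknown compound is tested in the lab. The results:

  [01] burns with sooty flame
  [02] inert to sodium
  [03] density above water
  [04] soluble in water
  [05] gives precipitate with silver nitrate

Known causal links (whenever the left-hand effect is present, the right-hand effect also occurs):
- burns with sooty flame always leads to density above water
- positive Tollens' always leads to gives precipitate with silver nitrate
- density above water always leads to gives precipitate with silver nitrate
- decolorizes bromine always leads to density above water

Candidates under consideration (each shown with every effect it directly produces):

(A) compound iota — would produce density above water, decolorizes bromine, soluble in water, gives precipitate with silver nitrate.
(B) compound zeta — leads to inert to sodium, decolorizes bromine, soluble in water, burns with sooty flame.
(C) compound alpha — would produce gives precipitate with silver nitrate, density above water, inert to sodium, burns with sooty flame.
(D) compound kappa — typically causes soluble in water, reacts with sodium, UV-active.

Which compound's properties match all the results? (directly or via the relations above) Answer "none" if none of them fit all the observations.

Checking each candidate against the observations:
(A) compound iota — does not account for burns with sooty flame, inert to sodium
(B) compound zeta — burns with sooty flame ✓; inert to sodium ✓; density above water ✓ (through decolorizes bromine → density above water); soluble in water ✓; gives precipitate with silver nitrate ✓ (through decolorizes bromine → density above water → gives precipitate with silver nitrate)
(C) compound alpha — burns with sooty flame ✓; inert to sodium ✓; density above water ✓; soluble in water ✗; gives precipitate with silver nitrate ✓
(D) compound kappa — burns with sooty flame ✗; inert to sodium ✗; density above water ✗; soluble in water ✓; gives precipitate with silver nitrate ✗
(B) alone accounts for all the evidence.

B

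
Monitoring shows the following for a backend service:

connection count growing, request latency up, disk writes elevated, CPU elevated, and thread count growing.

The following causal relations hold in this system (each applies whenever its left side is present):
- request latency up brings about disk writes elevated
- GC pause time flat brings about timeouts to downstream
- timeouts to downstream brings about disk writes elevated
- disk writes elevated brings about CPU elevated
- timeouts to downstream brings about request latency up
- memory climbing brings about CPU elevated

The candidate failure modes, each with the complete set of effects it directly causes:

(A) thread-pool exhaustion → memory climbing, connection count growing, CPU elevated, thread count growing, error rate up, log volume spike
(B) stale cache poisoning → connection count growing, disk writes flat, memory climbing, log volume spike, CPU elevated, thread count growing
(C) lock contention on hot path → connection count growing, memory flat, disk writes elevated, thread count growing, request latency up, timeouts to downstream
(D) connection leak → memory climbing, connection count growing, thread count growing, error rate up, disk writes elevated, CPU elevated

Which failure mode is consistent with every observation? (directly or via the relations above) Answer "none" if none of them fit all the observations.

C

Checking each candidate against the observations:
(A) thread-pool exhaustion — does not account for request latency up, disk writes elevated
(B) stale cache poisoning — fails on request latency up, disk writes elevated (predicts disk writes flat, not disk writes elevated)
(C) lock contention on hot path — connection count growing yes; request latency up yes; disk writes elevated yes; CPU elevated yes (through disk writes elevated → CPU elevated); thread count growing yes
(D) connection leak — connection count growing yes; request latency up NO; disk writes elevated yes; CPU elevated yes; thread count growing yes
Only (C) is consistent with every observation.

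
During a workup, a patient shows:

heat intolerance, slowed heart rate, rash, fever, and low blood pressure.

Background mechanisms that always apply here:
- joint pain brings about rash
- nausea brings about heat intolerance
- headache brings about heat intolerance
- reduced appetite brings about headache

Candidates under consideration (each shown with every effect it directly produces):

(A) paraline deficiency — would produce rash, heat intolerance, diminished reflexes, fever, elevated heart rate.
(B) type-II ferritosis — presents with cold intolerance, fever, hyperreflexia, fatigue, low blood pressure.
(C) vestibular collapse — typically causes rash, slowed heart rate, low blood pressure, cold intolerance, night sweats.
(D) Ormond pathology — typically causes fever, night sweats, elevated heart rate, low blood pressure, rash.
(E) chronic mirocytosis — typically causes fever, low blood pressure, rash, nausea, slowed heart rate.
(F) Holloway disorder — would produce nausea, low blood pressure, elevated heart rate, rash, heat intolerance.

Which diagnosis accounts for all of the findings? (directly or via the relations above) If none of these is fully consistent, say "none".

Testing each hypothesis:
(A) paraline deficiency — fails on slowed heart rate, low blood pressure (predicts elevated heart rate, not slowed heart rate)
(B) type-II ferritosis — heat intolerance NO; slowed heart rate NO; rash NO; fever yes; low blood pressure yes
(C) vestibular collapse — heat intolerance NO; slowed heart rate yes; rash yes; fever NO; low blood pressure yes
(D) Ormond pathology — fails on heat intolerance, slowed heart rate (predicts elevated heart rate, not slowed heart rate)
(E) chronic mirocytosis — heat intolerance yes (via nausea → heat intolerance); slowed heart rate yes; rash yes; fever yes; low blood pressure yes
(F) Holloway disorder — fails on slowed heart rate, fever (predicts elevated heart rate, not slowed heart rate)
(E) alone accounts for all the evidence.

E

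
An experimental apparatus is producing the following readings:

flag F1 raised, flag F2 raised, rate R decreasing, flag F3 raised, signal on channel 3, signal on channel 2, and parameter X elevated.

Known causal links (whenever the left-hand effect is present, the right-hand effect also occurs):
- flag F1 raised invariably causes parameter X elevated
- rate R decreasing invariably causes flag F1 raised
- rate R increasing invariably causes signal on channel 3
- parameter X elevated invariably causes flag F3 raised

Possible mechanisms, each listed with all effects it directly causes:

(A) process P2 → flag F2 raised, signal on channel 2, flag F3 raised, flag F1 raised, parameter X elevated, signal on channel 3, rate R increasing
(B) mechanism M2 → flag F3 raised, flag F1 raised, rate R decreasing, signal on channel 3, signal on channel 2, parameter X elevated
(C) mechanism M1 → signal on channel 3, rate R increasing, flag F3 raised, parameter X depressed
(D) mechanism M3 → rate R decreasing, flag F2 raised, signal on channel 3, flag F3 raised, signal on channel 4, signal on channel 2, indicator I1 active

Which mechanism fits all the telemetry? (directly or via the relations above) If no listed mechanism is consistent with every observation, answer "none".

For each candidate, compare predicted effects to what was observed:
(A) process P2 — fails on rate R decreasing (predicts rate R increasing, not rate R decreasing)
(B) mechanism M2 — does not account for flag F2 raised
(C) mechanism M1 — fails on flag F1 raised, flag F2 raised, rate R decreasing, signal on channel 2, parameter X elevated (predicts rate R increasing, not rate R decreasing; predicts parameter X depressed, not parameter X elevated)
(D) mechanism M3 — accounts for every observation (flag F1 raised via rate R decreasing → flag F1 raised)
(D) alone accounts for all the evidence.

D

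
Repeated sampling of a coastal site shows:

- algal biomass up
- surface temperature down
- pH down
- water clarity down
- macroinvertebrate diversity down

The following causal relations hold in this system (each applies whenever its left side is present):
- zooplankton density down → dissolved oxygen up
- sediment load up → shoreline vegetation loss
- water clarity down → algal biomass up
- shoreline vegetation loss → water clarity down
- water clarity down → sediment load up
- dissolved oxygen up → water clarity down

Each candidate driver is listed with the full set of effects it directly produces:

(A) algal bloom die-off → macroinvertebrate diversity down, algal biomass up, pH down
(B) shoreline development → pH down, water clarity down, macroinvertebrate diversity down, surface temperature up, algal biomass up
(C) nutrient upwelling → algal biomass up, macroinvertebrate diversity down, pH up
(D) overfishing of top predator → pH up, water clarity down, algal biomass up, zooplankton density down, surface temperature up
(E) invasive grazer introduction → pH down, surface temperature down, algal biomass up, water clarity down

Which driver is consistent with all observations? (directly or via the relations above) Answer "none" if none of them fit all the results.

none

Per-candidate check:
(A) algal bloom die-off — algal biomass up ✓; surface temperature down ✗; pH down ✓; water clarity down ✗; macroinvertebrate diversity down ✓
(B) shoreline development — fails on surface temperature down (predicts surface temperature up, not surface temperature down)
(C) nutrient upwelling — algal biomass up ✓; surface temperature down ✗; pH down ✗; water clarity down ✗; macroinvertebrate diversity down ✓
(D) overfishing of top predator — algal biomass up ✓; surface temperature down ✗; pH down ✗; water clarity down ✓; macroinvertebrate diversity down ✗
(E) invasive grazer introduction — algal biomass up ✓; surface temperature down ✓; pH down ✓; water clarity down ✓; macroinvertebrate diversity down ✗
None of the listed candidates fits everything.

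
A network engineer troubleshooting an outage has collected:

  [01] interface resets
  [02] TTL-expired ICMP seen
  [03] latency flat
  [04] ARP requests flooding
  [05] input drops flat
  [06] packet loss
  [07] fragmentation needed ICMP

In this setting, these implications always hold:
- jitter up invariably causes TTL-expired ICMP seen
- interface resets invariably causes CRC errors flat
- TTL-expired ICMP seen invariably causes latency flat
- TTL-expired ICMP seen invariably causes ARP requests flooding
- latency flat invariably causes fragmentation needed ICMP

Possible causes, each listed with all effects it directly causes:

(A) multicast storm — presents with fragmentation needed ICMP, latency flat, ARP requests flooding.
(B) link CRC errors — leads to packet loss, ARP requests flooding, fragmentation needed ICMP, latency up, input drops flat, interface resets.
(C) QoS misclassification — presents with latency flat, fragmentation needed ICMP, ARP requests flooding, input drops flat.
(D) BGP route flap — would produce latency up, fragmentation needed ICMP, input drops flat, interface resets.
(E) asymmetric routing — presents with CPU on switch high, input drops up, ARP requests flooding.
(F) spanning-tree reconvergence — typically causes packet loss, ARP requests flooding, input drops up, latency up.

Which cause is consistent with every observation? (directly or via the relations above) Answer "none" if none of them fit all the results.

none

Checking each candidate against the observations:
(A) multicast storm — does not account for interface resets, TTL-expired ICMP seen, input drops flat, packet loss
(B) link CRC errors — interface resets yes; TTL-expired ICMP seen NO; latency flat NO; ARP requests flooding yes; input drops flat yes; packet loss yes; fragmentation needed ICMP yes
(C) QoS misclassification — does not account for interface resets, TTL-expired ICMP seen, packet loss
(D) BGP route flap — interface resets yes; TTL-expired ICMP seen NO; latency flat NO; ARP requests flooding NO; input drops flat yes; packet loss NO; fragmentation needed ICMP yes
(E) asymmetric routing — fails on interface resets, TTL-expired ICMP seen, latency flat, input drops flat, packet loss, fragmentation needed ICMP (predicts input drops up, not input drops flat)
(F) spanning-tree reconvergence — interface resets NO; TTL-expired ICMP seen NO; latency flat NO; ARP requests flooding yes; input drops flat NO; packet loss yes; fragmentation needed ICMP NO
No candidate is consistent with all observations.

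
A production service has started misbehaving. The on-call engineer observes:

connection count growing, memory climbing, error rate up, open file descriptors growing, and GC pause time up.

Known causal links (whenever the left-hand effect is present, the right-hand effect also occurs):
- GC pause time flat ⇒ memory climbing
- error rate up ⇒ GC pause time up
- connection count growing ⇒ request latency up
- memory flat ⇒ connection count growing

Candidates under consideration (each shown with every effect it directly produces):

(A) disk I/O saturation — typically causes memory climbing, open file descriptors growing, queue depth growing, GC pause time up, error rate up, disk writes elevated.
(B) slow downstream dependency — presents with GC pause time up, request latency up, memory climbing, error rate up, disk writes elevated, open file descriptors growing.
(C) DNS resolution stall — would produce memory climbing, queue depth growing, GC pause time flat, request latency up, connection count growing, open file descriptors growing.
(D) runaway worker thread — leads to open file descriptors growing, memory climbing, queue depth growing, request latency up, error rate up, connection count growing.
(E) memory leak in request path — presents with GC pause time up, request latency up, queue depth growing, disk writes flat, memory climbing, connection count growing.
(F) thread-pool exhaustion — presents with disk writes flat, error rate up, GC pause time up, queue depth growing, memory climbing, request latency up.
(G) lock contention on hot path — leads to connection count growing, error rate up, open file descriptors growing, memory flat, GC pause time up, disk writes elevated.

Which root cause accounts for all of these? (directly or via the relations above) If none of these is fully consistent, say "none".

D

Testing each hypothesis:
(A) disk I/O saturation — connection count growing miss; memory climbing match; error rate up match; open file descriptors growing match; GC pause time up match
(B) slow downstream dependency — connection count growing miss; memory climbing match; error rate up match; open file descriptors growing match; GC pause time up match
(C) DNS resolution stall — fails on error rate up, GC pause time up (predicts GC pause time flat, not GC pause time up)
(D) runaway worker thread — connection count growing match; memory climbing match; error rate up match; open file descriptors growing match; GC pause time up match (via error rate up → GC pause time up)
(E) memory leak in request path — does not account for error rate up, open file descriptors growing
(F) thread-pool exhaustion — does not account for connection count growing, open file descriptors growing
(G) lock contention on hot path — connection count growing match; memory climbing miss; error rate up match; open file descriptors growing match; GC pause time up match
(D) is the only candidate with no mismatches.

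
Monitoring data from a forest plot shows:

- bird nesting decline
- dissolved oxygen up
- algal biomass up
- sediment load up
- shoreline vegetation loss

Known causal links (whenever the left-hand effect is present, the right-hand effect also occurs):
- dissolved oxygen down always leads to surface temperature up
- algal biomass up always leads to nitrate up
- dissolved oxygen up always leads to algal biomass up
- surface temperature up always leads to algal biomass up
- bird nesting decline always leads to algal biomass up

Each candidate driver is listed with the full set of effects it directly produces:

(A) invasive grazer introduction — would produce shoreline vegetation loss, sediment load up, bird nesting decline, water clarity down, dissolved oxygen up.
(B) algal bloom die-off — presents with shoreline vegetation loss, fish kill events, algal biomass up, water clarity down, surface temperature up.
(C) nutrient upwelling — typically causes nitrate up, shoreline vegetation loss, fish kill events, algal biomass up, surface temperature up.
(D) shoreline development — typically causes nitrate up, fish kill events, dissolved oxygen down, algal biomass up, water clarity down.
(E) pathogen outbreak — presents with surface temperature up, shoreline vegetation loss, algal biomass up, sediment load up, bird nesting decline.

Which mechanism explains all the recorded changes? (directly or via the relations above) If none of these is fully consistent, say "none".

A

Per-candidate check:
(A) invasive grazer introduction — accounts for every observation (algal biomass up by dissolved oxygen up → algal biomass up)
(B) algal bloom die-off — bird nesting decline miss; dissolved oxygen up miss; algal biomass up match; sediment load up miss; shoreline vegetation loss match
(C) nutrient upwelling — does not account for bird nesting decline, dissolved oxygen up, sediment load up
(D) shoreline development — bird nesting decline miss; dissolved oxygen up miss; algal biomass up match; sediment load up miss; shoreline vegetation loss miss
(E) pathogen outbreak — does not account for dissolved oxygen up
(A) alone accounts for all the evidence.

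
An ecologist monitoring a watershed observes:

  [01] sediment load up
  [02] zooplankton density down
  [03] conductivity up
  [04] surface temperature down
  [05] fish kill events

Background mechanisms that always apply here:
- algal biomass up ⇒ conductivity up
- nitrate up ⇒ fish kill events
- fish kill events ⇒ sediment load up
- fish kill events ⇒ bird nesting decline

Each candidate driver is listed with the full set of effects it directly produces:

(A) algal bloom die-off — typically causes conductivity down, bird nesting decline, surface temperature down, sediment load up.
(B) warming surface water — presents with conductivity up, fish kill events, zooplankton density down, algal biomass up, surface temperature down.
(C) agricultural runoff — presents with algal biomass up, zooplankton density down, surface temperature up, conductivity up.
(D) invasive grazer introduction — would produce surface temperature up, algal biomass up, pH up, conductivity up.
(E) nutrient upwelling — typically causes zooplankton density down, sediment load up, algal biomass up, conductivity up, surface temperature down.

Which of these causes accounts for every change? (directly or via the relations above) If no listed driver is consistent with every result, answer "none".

B

Checking each candidate against the observations:
(A) algal bloom die-off — fails on zooplankton density down, conductivity up, fish kill events (predicts conductivity down, not conductivity up)
(B) warming surface water — accounts for every observation (sediment load up by fish kill events → sediment load up)
(C) agricultural runoff — sediment load up ✗; zooplankton density down ✓; conductivity up ✓; surface temperature down ✗; fish kill events ✗
(D) invasive grazer introduction — fails on sediment load up, zooplankton density down, surface temperature down, fish kill events (predicts surface temperature up, not surface temperature down)
(E) nutrient upwelling — sediment load up ✓; zooplankton density down ✓; conductivity up ✓; surface temperature down ✓; fish kill events ✗
(B) is the only candidate with no mismatches.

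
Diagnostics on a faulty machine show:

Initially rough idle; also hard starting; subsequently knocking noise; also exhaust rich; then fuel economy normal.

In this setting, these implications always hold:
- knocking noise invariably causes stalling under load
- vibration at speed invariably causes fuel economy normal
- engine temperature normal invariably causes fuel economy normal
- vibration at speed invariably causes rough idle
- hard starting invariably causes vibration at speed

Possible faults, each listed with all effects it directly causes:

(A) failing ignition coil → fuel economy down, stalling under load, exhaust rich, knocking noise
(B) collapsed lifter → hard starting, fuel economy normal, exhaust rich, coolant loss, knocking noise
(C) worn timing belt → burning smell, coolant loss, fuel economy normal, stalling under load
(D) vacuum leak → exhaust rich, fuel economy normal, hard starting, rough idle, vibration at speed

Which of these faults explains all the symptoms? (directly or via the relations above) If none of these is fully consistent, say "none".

For each candidate, compare predicted effects to what was observed:
(A) failing ignition coil — rough idle miss; hard starting miss; knocking noise match; exhaust rich match; fuel economy normal miss
(B) collapsed lifter — rough idle match (through hard starting → vibration at speed → rough idle); hard starting match; knocking noise match; exhaust rich match; fuel economy normal match
(C) worn timing belt — rough idle miss; hard starting miss; knocking noise miss; exhaust rich miss; fuel economy normal match
(D) vacuum leak — rough idle match; hard starting match; knocking noise miss; exhaust rich match; fuel economy normal match
(B) is the only candidate with no mismatches.

B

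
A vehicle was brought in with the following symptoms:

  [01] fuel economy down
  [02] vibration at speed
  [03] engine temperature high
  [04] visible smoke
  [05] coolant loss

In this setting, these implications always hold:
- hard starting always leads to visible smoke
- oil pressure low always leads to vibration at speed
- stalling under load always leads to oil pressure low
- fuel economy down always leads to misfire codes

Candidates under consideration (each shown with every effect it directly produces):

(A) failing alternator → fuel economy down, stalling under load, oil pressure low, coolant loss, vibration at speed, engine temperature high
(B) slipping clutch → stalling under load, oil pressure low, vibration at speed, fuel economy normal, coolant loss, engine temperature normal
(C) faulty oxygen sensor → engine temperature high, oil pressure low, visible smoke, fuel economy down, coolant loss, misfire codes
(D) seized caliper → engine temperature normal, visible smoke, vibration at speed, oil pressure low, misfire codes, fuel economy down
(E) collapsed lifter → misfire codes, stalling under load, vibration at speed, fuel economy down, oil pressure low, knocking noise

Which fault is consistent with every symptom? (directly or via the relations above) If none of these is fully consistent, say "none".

C

Per-candidate check:
(A) failing alternator — fuel economy down yes; vibration at speed yes; engine temperature high yes; visible smoke NO; coolant loss yes
(B) slipping clutch — fuel economy down NO; vibration at speed yes; engine temperature high NO; visible smoke NO; coolant loss yes
(C) faulty oxygen sensor — fuel economy down yes; vibration at speed yes (by oil pressure low → vibration at speed); engine temperature high yes; visible smoke yes; coolant loss yes
(D) seized caliper — fails on engine temperature high, coolant loss (predicts engine temperature normal, not engine temperature high)
(E) collapsed lifter — does not account for engine temperature high, visible smoke, coolant loss
(C) is the only candidate with no mismatches.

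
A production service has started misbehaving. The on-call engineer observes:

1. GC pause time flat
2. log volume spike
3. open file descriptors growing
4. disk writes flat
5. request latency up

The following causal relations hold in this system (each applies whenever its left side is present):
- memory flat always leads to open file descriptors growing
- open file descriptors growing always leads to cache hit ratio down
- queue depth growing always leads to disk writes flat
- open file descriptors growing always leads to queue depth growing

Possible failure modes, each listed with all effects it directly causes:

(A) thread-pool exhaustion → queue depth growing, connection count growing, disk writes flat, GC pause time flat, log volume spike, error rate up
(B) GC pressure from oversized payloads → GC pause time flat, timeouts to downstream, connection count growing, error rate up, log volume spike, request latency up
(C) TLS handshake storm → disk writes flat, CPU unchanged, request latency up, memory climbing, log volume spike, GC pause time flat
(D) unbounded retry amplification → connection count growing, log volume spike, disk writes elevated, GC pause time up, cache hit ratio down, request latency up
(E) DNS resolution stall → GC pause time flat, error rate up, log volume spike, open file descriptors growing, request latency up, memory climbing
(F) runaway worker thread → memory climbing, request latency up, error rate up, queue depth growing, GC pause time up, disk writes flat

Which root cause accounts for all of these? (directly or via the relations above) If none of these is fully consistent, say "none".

E

Testing each hypothesis:
(A) thread-pool exhaustion — does not account for open file descriptors growing, request latency up
(B) GC pressure from oversized payloads — GC pause time flat ✓; log volume spike ✓; open file descriptors growing ✗; disk writes flat ✗; request latency up ✓
(C) TLS handshake storm — does not account for open file descriptors growing
(D) unbounded retry amplification — GC pause time flat ✗; log volume spike ✓; open file descriptors growing ✗; disk writes flat ✗; request latency up ✓
(E) DNS resolution stall — GC pause time flat ✓; log volume spike ✓; open file descriptors growing ✓; disk writes flat ✓ (via open file descriptors growing → queue depth growing → disk writes flat); request latency up ✓
(F) runaway worker thread — GC pause time flat ✗; log volume spike ✗; open file descriptors growing ✗; disk writes flat ✓; request latency up ✓
Only (E) is consistent with every observation.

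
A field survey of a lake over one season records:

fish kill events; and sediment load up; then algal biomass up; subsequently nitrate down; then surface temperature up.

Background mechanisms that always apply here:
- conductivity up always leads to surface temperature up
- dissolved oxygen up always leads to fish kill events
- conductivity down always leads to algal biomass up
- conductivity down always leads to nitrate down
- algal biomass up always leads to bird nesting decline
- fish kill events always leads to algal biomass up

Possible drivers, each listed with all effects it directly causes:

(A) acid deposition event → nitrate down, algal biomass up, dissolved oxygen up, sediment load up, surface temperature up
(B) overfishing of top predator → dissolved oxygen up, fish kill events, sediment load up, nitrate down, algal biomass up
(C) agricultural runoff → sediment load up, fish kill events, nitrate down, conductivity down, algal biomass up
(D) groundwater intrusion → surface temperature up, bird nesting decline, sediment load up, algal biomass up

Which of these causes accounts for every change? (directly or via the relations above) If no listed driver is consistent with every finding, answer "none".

Testing each hypothesis:
(A) acid deposition event — accounts for every observation (fish kill events through dissolved oxygen up → fish kill events)
(B) overfishing of top predator — does not account for surface temperature up
(C) agricultural runoff — fish kill events +; sediment load up +; algal biomass up +; nitrate down +; surface temperature up -
(D) groundwater intrusion — fish kill events -; sediment load up +; algal biomass up +; nitrate down -; surface temperature up +
Only (A) is consistent with every observation.

A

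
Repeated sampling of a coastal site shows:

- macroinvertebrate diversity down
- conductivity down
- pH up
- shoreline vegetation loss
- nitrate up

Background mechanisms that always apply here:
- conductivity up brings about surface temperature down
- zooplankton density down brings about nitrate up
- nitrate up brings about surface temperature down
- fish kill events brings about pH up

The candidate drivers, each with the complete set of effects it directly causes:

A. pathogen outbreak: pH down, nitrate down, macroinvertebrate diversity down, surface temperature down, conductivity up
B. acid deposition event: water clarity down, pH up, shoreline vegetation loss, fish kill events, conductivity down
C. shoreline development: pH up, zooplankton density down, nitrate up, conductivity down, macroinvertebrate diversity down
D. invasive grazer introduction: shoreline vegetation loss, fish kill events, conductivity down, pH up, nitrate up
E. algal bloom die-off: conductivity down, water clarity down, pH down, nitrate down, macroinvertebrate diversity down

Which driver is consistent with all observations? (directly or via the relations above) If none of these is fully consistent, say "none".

none

Per-candidate check:
(A) pathogen outbreak — macroinvertebrate diversity down yes; conductivity down NO; pH up NO; shoreline vegetation loss NO; nitrate up NO
(B) acid deposition event — macroinvertebrate diversity down NO; conductivity down yes; pH up yes; shoreline vegetation loss yes; nitrate up NO
(C) shoreline development — does not account for shoreline vegetation loss
(D) invasive grazer introduction — macroinvertebrate diversity down NO; conductivity down yes; pH up yes; shoreline vegetation loss yes; nitrate up yes
(E) algal bloom die-off — macroinvertebrate diversity down yes; conductivity down yes; pH up NO; shoreline vegetation loss NO; nitrate up NO
None of the listed candidates fits everything.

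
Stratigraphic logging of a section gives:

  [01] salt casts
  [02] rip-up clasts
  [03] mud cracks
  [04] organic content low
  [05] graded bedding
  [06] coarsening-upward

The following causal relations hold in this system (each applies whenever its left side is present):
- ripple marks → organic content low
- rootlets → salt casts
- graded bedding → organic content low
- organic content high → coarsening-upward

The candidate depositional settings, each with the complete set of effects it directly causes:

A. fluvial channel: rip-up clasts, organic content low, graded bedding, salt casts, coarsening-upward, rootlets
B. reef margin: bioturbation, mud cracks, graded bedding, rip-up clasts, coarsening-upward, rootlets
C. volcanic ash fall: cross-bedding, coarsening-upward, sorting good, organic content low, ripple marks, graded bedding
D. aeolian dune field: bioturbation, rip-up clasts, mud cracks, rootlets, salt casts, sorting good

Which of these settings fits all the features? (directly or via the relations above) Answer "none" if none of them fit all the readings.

Checking each candidate against the observations:
(A) fluvial channel — does not account for mud cracks
(B) reef margin — accounts for every observation (salt casts through rootlets → salt casts)
(C) volcanic ash fall — does not account for salt casts, rip-up clasts, mud cracks
(D) aeolian dune field — salt casts ✓; rip-up clasts ✓; mud cracks ✓; organic content low ✗; graded bedding ✗; coarsening-upward ✗
(B) is the only candidate with no mismatches.

B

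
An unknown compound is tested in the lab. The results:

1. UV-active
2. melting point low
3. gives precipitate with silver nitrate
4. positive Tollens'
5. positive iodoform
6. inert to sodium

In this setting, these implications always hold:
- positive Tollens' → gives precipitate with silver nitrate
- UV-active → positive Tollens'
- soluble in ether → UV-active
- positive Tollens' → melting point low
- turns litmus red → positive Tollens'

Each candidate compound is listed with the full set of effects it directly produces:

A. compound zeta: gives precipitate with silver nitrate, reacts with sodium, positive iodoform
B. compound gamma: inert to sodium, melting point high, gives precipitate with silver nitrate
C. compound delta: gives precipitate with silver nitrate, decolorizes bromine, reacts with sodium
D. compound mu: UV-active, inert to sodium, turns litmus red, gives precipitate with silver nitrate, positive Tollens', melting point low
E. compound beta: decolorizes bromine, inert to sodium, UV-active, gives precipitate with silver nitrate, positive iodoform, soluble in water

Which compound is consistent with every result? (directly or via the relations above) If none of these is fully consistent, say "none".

E

For each candidate, compare predicted effects to what was observed:
(A) compound zeta — UV-active -; melting point low -; gives precipitate with silver nitrate +; positive Tollens' -; positive iodoform +; inert to sodium -
(B) compound gamma — UV-active -; melting point low -; gives precipitate with silver nitrate +; positive Tollens' -; positive iodoform -; inert to sodium +
(C) compound delta — fails on UV-active, melting point low, positive Tollens', positive iodoform, inert to sodium (predicts reacts with sodium, not inert to sodium)
(D) compound mu — does not account for positive iodoform
(E) compound beta — UV-active +; melting point low + (through UV-active → positive Tollens' → melting point low); gives precipitate with silver nitrate +; positive Tollens' + (through UV-active → positive Tollens'); positive iodoform +; inert to sodium +
(E) is the only candidate with no mismatches.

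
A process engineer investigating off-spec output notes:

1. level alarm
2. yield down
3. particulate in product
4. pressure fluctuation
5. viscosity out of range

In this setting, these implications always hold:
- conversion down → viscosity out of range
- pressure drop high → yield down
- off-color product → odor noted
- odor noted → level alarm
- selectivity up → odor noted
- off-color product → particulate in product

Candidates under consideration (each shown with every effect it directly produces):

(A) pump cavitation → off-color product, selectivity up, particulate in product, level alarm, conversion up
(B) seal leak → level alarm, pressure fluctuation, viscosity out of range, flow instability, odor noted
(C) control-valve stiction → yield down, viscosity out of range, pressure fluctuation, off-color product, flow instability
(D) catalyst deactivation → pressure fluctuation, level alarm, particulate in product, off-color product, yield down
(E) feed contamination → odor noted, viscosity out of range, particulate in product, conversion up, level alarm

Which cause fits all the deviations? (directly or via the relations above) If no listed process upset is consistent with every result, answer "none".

C

Per-candidate check:
(A) pump cavitation — does not account for yield down, pressure fluctuation, viscosity out of range
(B) seal leak — level alarm +; yield down -; particulate in product -; pressure fluctuation +; viscosity out of range +
(C) control-valve stiction — level alarm + (via off-color product → odor noted → level alarm); yield down +; particulate in product + (via off-color product → particulate in product); pressure fluctuation +; viscosity out of range +
(D) catalyst deactivation — level alarm +; yield down +; particulate in product +; pressure fluctuation +; viscosity out of range -
(E) feed contamination — level alarm +; yield down -; particulate in product +; pressure fluctuation -; viscosity out of range +
Only (C) is consistent with every observation.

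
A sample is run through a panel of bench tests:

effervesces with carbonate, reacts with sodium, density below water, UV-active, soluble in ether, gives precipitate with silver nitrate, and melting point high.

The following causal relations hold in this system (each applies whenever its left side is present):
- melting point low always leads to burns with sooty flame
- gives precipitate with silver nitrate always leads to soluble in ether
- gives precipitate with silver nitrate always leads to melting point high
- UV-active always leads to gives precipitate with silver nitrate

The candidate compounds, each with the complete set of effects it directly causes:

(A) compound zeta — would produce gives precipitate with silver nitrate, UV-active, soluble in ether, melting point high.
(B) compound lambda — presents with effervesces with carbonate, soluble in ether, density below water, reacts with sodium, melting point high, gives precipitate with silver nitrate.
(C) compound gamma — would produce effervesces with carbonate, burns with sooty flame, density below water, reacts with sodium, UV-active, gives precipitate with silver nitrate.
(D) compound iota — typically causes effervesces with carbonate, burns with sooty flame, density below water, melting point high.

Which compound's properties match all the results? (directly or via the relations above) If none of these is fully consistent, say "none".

C

For each candidate, compare predicted effects to what was observed:
(A) compound zeta — does not account for effervesces with carbonate, reacts with sodium, density below water
(B) compound lambda — effervesces with carbonate +; reacts with sodium +; density below water +; UV-active -; soluble in ether +; gives precipitate with silver nitrate +; melting point high +
(C) compound gamma — effervesces with carbonate +; reacts with sodium +; density below water +; UV-active +; soluble in ether + (by gives precipitate with silver nitrate → soluble in ether); gives precipitate with silver nitrate +; melting point high + (by gives precipitate with silver nitrate → melting point high)
(D) compound iota — effervesces with carbonate +; reacts with sodium -; density below water +; UV-active -; soluble in ether -; gives precipitate with silver nitrate -; melting point high +
(C) is the only candidate with no mismatches.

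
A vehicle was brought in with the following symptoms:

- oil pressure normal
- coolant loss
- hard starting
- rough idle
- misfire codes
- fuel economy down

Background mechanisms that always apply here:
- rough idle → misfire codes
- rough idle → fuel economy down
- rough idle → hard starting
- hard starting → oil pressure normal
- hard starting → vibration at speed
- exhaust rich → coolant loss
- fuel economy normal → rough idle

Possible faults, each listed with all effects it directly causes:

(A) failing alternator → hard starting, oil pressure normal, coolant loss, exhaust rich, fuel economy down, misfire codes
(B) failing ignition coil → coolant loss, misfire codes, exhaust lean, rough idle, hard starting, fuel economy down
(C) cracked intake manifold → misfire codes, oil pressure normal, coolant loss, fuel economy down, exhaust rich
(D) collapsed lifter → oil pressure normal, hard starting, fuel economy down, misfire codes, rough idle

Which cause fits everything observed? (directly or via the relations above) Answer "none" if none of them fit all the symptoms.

B

Testing each hypothesis:
(A) failing alternator — does not account for rough idle
(B) failing ignition coil — accounts for every observation (oil pressure normal by hard starting → oil pressure normal)
(C) cracked intake manifold — oil pressure normal match; coolant loss match; hard starting miss; rough idle miss; misfire codes match; fuel economy down match
(D) collapsed lifter — does not account for coolant loss
(B) is the only candidate with no mismatches.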